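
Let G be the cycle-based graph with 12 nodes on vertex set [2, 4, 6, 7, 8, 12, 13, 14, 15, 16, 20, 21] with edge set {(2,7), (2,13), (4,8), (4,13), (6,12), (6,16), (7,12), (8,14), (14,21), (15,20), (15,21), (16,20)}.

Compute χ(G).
Clique number ω(G) = 2 (lower bound: χ ≥ ω).
The graph is bipartite (no odd cycle), so 2 colors suffice: χ(G) = 2.
A valid 2-coloring: color 1: [6, 7, 8, 13, 20, 21]; color 2: [2, 4, 12, 14, 15, 16].

χ(G) = 2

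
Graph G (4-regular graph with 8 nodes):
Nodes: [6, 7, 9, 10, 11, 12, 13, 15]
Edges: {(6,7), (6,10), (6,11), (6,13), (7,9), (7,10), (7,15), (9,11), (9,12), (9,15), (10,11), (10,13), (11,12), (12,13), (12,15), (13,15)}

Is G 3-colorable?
No, G is not 3-colorable

Suppose a proper 3-coloring c exists. The clique [6, 7, 10] takes 3 distinct colors; by symmetry let c(6) = 1, c(7) = 2, c(10) = 3.
- Vertex 11: neighbors [6, 10] already have colors [1, 3] ⇒ c(11) = 2.
- Vertex 13: neighbors [6, 10] already have colors [1, 3] ⇒ c(13) = 2.
- Vertex 9: neighbors [7] already have colors [2]; try each remaining color.
- Case c(9) = 1:
  - Vertex 12: neighbors [9, 11] already have colors [1, 2] ⇒ c(12) = 3.
  - Vertex 15: neighbors [9, 7, 12] already have colors [1, 2, 3] — all 3 colors blocked. Contradiction.
- Case c(9) = 3:
  - Vertex 12: neighbors [11, 9] already have colors [2, 3] ⇒ c(12) = 1.
  - Vertex 15: neighbors [12, 7, 9] already have colors [1, 2, 3] — all 3 colors blocked. Contradiction.
Every case ends in a contradiction, so G has no proper 3-coloring (χ ≥ 4).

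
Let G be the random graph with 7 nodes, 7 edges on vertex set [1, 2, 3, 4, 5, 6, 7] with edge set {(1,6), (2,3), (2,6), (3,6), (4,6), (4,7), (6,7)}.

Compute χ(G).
Clique number ω(G) = 3 (lower bound: χ ≥ ω).
The clique on [2, 3, 6] has size 3, forcing χ ≥ 3, and the coloring below uses 3 colors, so χ(G) = 3.
A valid 3-coloring: color 1: [5, 6]; color 2: [1, 3, 4]; color 3: [2, 7].

χ(G) = 3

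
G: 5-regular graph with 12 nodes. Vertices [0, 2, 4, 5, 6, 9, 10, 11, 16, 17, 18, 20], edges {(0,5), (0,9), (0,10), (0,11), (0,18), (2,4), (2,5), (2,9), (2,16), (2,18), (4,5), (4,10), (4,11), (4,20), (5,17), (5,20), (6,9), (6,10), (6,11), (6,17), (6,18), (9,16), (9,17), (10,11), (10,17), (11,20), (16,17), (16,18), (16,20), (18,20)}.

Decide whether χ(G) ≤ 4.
Yes, G is 4-colorable

A valid 4-coloring: color 1: [5, 9, 10, 18]; color 2: [0, 4, 6, 16]; color 3: [2, 11, 17]; color 4: [20].
(χ(G) = 4 ≤ 4.)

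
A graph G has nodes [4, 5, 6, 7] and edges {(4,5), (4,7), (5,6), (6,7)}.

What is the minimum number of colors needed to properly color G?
χ(G) = 2

Clique number ω(G) = 2 (lower bound: χ ≥ ω).
The graph is bipartite (no odd cycle), so 2 colors suffice: χ(G) = 2.
A valid 2-coloring: color 1: [4, 6]; color 2: [5, 7].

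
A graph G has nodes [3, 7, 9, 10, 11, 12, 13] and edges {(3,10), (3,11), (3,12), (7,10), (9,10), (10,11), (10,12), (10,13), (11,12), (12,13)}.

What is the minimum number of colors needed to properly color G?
χ(G) = 4

Clique number ω(G) = 4 (lower bound: χ ≥ ω).
The clique on [3, 10, 11, 12] has size 4, forcing χ ≥ 4, and the coloring below uses 4 colors, so χ(G) = 4.
A valid 4-coloring: color 1: [10]; color 2: [7, 9, 12]; color 3: [3, 13]; color 4: [11].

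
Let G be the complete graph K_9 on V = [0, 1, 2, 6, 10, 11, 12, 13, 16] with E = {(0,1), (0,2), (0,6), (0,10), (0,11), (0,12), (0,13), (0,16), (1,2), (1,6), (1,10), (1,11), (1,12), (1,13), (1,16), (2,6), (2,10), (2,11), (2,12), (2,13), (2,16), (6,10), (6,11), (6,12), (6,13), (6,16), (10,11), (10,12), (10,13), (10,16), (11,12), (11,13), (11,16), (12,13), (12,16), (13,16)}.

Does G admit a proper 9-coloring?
A valid 9-coloring: color 1: [13]; color 2: [2]; color 3: [1]; color 4: [0]; color 5: [11]; color 6: [10]; color 7: [16]; color 8: [6]; color 9: [12].
(χ(G) = 9 ≤ 9.)

Yes, G is 9-colorable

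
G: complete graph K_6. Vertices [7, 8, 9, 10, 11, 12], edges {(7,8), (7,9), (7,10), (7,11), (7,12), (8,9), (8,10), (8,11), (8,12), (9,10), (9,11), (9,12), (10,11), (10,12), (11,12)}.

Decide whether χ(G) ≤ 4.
The clique on vertices [7, 8, 9, 10, 11, 12] has size 6 > 4, so it alone needs 6 colors.

No, G is not 4-colorable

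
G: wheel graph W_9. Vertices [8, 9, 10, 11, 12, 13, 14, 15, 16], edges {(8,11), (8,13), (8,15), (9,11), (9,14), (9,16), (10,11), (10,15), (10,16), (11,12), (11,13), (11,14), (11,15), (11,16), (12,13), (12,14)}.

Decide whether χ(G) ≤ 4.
Yes, G is 4-colorable

A valid 4-coloring: color 1: [11]; color 2: [8, 9, 10, 12]; color 3: [13, 14, 15, 16].
(χ(G) = 3 ≤ 4.)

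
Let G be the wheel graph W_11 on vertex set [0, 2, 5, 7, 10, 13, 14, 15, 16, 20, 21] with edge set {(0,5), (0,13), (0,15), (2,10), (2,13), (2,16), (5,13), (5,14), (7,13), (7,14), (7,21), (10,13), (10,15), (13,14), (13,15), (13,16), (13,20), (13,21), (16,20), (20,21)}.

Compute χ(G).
Clique number ω(G) = 3 (lower bound: χ ≥ ω).
The clique on [0, 5, 13] has size 3, forcing χ ≥ 3, and the coloring below uses 3 colors, so χ(G) = 3.
A valid 3-coloring: color 1: [13]; color 2: [2, 5, 7, 15, 20]; color 3: [0, 10, 14, 16, 21].

χ(G) = 3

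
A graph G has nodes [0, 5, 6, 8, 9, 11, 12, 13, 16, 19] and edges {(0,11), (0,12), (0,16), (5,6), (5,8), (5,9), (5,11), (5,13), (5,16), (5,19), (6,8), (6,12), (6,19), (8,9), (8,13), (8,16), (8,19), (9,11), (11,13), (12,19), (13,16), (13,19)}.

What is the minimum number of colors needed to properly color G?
Clique number ω(G) = 4 (lower bound: χ ≥ ω).
The clique on [5, 8, 13, 16] has size 4, forcing χ ≥ 4, and the coloring below uses 4 colors, so χ(G) = 4.
A valid 4-coloring: color 1: [0, 5]; color 2: [8, 11, 12]; color 3: [9, 16, 19]; color 4: [6, 13].

χ(G) = 4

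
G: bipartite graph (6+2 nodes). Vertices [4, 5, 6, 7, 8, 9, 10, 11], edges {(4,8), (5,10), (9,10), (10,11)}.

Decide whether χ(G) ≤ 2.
Yes, G is 2-colorable

A valid 2-coloring: color 1: [6, 7, 8, 10]; color 2: [4, 5, 9, 11].
(χ(G) = 2 ≤ 2.)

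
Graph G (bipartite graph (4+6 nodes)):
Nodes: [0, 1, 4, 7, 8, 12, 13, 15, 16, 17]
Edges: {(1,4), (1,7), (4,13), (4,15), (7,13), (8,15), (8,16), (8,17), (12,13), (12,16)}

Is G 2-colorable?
Yes, G is 2-colorable

A valid 2-coloring: color 1: [0, 4, 7, 8, 12]; color 2: [1, 13, 15, 16, 17].
(χ(G) = 2 ≤ 2.)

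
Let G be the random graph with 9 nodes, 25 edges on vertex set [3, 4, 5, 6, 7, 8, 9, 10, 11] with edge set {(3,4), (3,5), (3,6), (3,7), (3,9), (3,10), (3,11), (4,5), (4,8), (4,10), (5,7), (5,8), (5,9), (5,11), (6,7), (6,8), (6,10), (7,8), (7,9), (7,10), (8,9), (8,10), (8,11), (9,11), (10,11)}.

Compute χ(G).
Clique number ω(G) = 4 (lower bound: χ ≥ ω).
The clique on [6, 7, 8, 10] has size 4, forcing χ ≥ 4, and the coloring below uses 4 colors, so χ(G) = 4.
A valid 4-coloring: color 1: [3, 8]; color 2: [4, 7, 11]; color 3: [5, 10]; color 4: [6, 9].

χ(G) = 4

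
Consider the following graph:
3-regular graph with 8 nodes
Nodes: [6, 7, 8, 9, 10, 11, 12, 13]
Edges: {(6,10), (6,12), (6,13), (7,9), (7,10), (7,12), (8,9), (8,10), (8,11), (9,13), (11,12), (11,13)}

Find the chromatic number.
Clique number ω(G) = 2 (lower bound: χ ≥ ω).
Odd cycle [11, 8, 9, 7, 12] needs 3 colors (χ ≥ 3).
The coloring below uses 3 colors, so χ(G) = 3.
A valid 3-coloring: color 1: [6, 7, 11]; color 2: [9, 10, 12]; color 3: [8, 13].

χ(G) = 3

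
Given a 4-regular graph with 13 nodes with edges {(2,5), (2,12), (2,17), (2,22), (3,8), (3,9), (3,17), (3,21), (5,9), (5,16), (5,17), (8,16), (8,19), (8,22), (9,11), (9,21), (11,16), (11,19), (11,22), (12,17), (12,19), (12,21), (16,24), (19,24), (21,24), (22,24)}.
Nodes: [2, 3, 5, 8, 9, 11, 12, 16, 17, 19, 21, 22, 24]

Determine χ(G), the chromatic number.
Clique number ω(G) = 3 (lower bound: χ ≥ ω).
The clique on [2, 12, 17] has size 3, forcing χ ≥ 3, and the coloring below uses 3 colors, so χ(G) = 3.
A valid 3-coloring: color 1: [3, 5, 11, 12, 24]; color 2: [9, 16, 17, 19, 22]; color 3: [2, 8, 21].

χ(G) = 3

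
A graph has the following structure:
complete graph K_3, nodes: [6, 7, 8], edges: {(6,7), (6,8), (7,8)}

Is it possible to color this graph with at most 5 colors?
Yes, G is 5-colorable

A valid 5-coloring: color 1: [7]; color 2: [6]; color 3: [8].
(χ(G) = 3 ≤ 5.)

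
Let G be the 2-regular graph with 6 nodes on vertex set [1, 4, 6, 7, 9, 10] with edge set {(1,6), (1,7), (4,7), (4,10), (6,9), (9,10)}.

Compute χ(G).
Clique number ω(G) = 2 (lower bound: χ ≥ ω).
The graph is bipartite (no odd cycle), so 2 colors suffice: χ(G) = 2.
A valid 2-coloring: color 1: [6, 7, 10]; color 2: [1, 4, 9].

χ(G) = 2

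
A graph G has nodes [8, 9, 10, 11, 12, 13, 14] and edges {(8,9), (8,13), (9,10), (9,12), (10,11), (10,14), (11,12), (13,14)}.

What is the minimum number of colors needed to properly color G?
χ(G) = 3

Clique number ω(G) = 2 (lower bound: χ ≥ ω).
Odd cycle [14, 13, 8, 9, 10] needs 3 colors (χ ≥ 3).
The coloring below uses 3 colors, so χ(G) = 3.
A valid 3-coloring: color 1: [10, 12, 13]; color 2: [9, 11, 14]; color 3: [8].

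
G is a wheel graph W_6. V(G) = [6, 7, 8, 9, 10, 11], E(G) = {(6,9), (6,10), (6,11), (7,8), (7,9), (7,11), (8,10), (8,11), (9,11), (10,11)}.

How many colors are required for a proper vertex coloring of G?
Clique number ω(G) = 3 (lower bound: χ ≥ ω).
Odd cycle [6, 10, 8, 7, 9] needs 3 colors (χ ≥ 3).
Vertex 11 is adjacent to every vertex of [6, 7, 8, 9, 10], which already need 3 colors among themselves, so 11 needs a new color (χ ≥ 4).
The coloring below uses 4 colors, so χ(G) = 4.
A valid 4-coloring: color 1: [11]; color 2: [6, 7]; color 3: [9, 10]; color 4: [8].

χ(G) = 4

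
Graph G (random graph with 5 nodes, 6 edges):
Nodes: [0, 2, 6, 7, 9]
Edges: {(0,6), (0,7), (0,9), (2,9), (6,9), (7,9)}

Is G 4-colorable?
A valid 4-coloring: color 1: [9]; color 2: [0, 2]; color 3: [6, 7].
(χ(G) = 3 ≤ 4.)

Yes, G is 4-colorable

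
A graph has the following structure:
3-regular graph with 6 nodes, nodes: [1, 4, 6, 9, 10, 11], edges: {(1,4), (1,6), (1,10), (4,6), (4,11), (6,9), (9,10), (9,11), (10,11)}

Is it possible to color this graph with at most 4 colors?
Yes, G is 4-colorable

A valid 4-coloring: color 1: [4, 10]; color 2: [1, 9]; color 3: [6, 11].
(χ(G) = 3 ≤ 4.)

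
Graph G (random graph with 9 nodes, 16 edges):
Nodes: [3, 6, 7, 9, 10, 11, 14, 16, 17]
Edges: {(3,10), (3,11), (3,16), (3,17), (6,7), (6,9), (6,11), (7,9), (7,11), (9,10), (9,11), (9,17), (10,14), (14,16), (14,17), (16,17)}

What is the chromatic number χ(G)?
χ(G) = 4

Clique number ω(G) = 4 (lower bound: χ ≥ ω).
The clique on [6, 7, 9, 11] has size 4, forcing χ ≥ 4, and the coloring below uses 4 colors, so χ(G) = 4.
A valid 4-coloring: color 1: [3, 9, 14]; color 2: [6, 10, 17]; color 3: [7, 16]; color 4: [11].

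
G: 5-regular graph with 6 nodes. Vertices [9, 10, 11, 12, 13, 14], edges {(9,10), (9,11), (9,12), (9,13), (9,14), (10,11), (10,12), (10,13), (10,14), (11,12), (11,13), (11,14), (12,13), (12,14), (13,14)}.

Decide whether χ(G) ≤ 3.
The clique on vertices [9, 10, 11, 12, 13, 14] has size 6 > 3, so it alone needs 6 colors.

No, G is not 3-colorable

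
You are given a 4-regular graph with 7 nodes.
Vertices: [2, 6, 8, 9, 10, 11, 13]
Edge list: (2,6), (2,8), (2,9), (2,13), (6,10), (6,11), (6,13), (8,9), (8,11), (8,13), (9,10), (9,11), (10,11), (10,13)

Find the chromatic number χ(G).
χ(G) = 4

Clique number ω(G) = 3 (lower bound: χ ≥ ω).
Suppose a proper 3-coloring c exists. The clique [2, 6, 13] takes 3 distinct colors; by symmetry let c(2) = 1, c(6) = 2, c(13) = 3.
- Vertex 8: neighbors [2, 13] already have colors [1, 3] ⇒ c(8) = 2.
- Vertex 9: neighbors [2, 8] already have colors [1, 2] ⇒ c(9) = 3.
- Vertex 10: neighbors [6, 9] already have colors [2, 3] ⇒ c(10) = 1.
- Vertex 11: neighbors [10, 6, 9] already have colors [1, 2, 3] — all 3 colors blocked. Contradiction.
The forced assignments end in a contradiction, so G has no proper 3-coloring (χ ≥ 4).
The coloring below uses 4 colors, so χ(G) = 4.
A valid 4-coloring: color 1: [6, 9]; color 2: [8, 10]; color 3: [11, 13]; color 4: [2].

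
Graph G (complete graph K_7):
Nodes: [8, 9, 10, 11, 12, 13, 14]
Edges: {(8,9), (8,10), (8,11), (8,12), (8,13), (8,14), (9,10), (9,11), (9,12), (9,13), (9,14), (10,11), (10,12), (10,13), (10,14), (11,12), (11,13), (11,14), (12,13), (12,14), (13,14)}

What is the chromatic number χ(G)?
Clique number ω(G) = 7 (lower bound: χ ≥ ω).
The clique on [8, 9, 10, 11, 12, 13, 14] has size 7, forcing χ ≥ 7, and the coloring below uses 7 colors, so χ(G) = 7.
A valid 7-coloring: color 1: [10]; color 2: [12]; color 3: [13]; color 4: [14]; color 5: [8]; color 6: [9]; color 7: [11].

χ(G) = 7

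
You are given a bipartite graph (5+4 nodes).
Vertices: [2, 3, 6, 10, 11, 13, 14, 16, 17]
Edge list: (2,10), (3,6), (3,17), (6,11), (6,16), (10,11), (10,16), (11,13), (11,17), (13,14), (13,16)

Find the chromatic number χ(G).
χ(G) = 2

Clique number ω(G) = 2 (lower bound: χ ≥ ω).
The graph is bipartite (no odd cycle), so 2 colors suffice: χ(G) = 2.
A valid 2-coloring: color 1: [2, 3, 11, 14, 16]; color 2: [6, 10, 13, 17].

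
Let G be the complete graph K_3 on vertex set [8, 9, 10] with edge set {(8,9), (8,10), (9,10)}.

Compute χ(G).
χ(G) = 3

Clique number ω(G) = 3 (lower bound: χ ≥ ω).
The clique on [8, 9, 10] has size 3, forcing χ ≥ 3, and the coloring below uses 3 colors, so χ(G) = 3.
A valid 3-coloring: color 1: [9]; color 2: [10]; color 3: [8].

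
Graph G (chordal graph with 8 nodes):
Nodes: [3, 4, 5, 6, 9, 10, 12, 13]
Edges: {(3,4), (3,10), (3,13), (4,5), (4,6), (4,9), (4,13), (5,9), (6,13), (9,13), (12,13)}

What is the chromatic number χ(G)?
χ(G) = 3

Clique number ω(G) = 3 (lower bound: χ ≥ ω).
The clique on [4, 9, 13] has size 3, forcing χ ≥ 3, and the coloring below uses 3 colors, so χ(G) = 3.
A valid 3-coloring: color 1: [4, 10, 12]; color 2: [5, 13]; color 3: [3, 6, 9].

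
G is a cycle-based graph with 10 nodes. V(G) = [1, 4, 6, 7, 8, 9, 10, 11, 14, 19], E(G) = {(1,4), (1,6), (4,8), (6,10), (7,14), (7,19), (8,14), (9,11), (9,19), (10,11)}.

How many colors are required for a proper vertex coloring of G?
Clique number ω(G) = 2 (lower bound: χ ≥ ω).
The graph is bipartite (no odd cycle), so 2 colors suffice: χ(G) = 2.
A valid 2-coloring: color 1: [4, 6, 11, 14, 19]; color 2: [1, 7, 8, 9, 10].

χ(G) = 2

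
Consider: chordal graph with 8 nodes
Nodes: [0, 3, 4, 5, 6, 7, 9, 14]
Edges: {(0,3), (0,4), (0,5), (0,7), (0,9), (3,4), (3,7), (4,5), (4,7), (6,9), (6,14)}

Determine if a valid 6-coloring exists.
A valid 6-coloring: color 1: [0, 6]; color 2: [4, 9, 14]; color 3: [5, 7]; color 4: [3].
(χ(G) = 4 ≤ 6.)

Yes, G is 6-colorable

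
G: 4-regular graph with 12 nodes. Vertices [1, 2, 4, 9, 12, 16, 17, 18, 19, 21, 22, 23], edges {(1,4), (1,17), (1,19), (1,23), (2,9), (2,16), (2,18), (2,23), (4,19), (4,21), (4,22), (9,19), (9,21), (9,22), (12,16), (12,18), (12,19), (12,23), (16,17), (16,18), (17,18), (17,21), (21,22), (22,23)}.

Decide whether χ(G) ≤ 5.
Yes, G is 5-colorable

A valid 5-coloring: color 1: [4, 9, 12, 17]; color 2: [1, 2, 22]; color 3: [18, 19, 21, 23]; color 4: [16].
(χ(G) = 4 ≤ 5.)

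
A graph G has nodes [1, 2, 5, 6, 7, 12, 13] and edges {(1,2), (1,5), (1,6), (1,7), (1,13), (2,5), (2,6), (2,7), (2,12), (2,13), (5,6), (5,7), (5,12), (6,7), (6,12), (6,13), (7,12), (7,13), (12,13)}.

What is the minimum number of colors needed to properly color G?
Clique number ω(G) = 5 (lower bound: χ ≥ ω).
The clique on [1, 2, 6, 7, 13] has size 5, forcing χ ≥ 5, and the coloring below uses 5 colors, so χ(G) = 5.
A valid 5-coloring: color 1: [7]; color 2: [6]; color 3: [2]; color 4: [1, 12]; color 5: [5, 13].

χ(G) = 5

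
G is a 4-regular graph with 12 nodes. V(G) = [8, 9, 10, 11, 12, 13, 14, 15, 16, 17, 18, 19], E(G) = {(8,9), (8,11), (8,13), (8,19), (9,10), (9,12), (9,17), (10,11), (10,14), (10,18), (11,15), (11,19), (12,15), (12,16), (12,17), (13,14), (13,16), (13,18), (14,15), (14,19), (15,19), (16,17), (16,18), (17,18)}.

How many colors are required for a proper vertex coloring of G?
Clique number ω(G) = 3 (lower bound: χ ≥ ω).
Suppose a proper 3-coloring c exists. The clique [8, 11, 19] takes 3 distinct colors; by symmetry let c(8) = 1, c(11) = 2, c(19) = 3.
- Vertex 15: neighbors [11, 19] already have colors [2, 3] ⇒ c(15) = 1.
- Vertex 14: neighbors [15, 19] already have colors [1, 3] ⇒ c(14) = 2.
- Vertex 13: neighbors [8, 14] already have colors [1, 2] ⇒ c(13) = 3.
- Vertex 9: neighbors [8] already have colors [1]; try each remaining color.
- Case c(9) = 2:
  - Vertex 12: neighbors [15, 9] already have colors [1, 2] ⇒ c(12) = 3.
  - Vertex 17: neighbors [9, 12] already have colors [2, 3] ⇒ c(17) = 1.
  - Vertex 18: neighbors [17, 13] already have colors [1, 3] ⇒ c(18) = 2.
  - Vertex 16: neighbors [17, 18, 12] already have colors [1, 2, 3] — all 3 colors blocked. Contradiction.
- Case c(9) = 3:
  - Vertex 12: neighbors [15, 9] already have colors [1, 3] ⇒ c(12) = 2.
  - Vertex 16: neighbors [12, 13] already have colors [2, 3] ⇒ c(16) = 1.
  - Vertex 17: neighbors [16, 12, 9] already have colors [1, 2, 3] — all 3 colors blocked. Contradiction.
Every case ends in a contradiction, so G has no proper 3-coloring (χ ≥ 4).
The coloring below uses 4 colors, so χ(G) = 4.
A valid 4-coloring: color 1: [9, 11, 14, 16]; color 2: [10, 12, 13, 19]; color 3: [8, 15, 17]; color 4: [18].

χ(G) = 4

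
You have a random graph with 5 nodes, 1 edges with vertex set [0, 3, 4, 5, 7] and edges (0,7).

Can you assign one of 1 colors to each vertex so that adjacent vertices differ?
No, G is not 1-colorable

Edge (0,7) forces its endpoints to differ, so 1 color is not enough.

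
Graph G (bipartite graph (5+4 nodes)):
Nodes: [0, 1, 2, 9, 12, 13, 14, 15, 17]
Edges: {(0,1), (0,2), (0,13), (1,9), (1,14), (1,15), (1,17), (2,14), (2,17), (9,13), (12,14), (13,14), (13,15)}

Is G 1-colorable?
No, G is not 1-colorable

Edge (0,1) forces its endpoints to differ, so 1 color is not enough.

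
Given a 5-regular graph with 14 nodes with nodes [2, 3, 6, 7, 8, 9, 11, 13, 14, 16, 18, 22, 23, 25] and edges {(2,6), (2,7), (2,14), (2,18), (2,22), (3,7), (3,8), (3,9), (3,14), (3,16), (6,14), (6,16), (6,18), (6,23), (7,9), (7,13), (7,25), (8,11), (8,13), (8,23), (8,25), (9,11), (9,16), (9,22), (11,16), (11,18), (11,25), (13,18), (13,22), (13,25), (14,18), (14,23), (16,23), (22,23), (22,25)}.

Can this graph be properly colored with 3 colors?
The clique on vertices [2, 6, 14, 18] has size 4 > 3, so it alone needs 4 colors.

No, G is not 3-colorable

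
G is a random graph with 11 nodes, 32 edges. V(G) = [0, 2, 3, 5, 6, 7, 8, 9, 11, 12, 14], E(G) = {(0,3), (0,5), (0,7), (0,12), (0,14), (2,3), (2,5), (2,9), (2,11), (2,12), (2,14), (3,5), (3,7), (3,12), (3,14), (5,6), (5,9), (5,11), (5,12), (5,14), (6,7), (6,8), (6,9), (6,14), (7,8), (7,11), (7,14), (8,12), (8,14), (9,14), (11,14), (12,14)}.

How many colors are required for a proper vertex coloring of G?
χ(G) = 5

Clique number ω(G) = 5 (lower bound: χ ≥ ω).
The clique on [0, 3, 5, 12, 14] has size 5, forcing χ ≥ 5, and the coloring below uses 5 colors, so χ(G) = 5.
A valid 5-coloring: color 1: [14]; color 2: [5, 7]; color 3: [3, 8, 9, 11]; color 4: [6, 12]; color 5: [0, 2].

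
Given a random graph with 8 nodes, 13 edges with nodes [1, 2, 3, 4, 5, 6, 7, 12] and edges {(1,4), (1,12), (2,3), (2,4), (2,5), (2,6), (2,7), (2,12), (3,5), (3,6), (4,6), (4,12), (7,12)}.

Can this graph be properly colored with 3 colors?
Yes, G is 3-colorable

A valid 3-coloring: color 1: [1, 2]; color 2: [3, 4, 7]; color 3: [5, 6, 12].
(χ(G) = 3 ≤ 3.)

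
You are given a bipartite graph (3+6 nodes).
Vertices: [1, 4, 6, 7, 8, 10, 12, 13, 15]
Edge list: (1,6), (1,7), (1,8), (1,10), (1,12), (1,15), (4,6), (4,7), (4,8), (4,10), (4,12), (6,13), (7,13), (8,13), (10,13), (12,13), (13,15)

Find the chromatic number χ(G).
Clique number ω(G) = 2 (lower bound: χ ≥ ω).
The graph is bipartite (no odd cycle), so 2 colors suffice: χ(G) = 2.
A valid 2-coloring: color 1: [1, 4, 13]; color 2: [6, 7, 8, 10, 12, 15].

χ(G) = 2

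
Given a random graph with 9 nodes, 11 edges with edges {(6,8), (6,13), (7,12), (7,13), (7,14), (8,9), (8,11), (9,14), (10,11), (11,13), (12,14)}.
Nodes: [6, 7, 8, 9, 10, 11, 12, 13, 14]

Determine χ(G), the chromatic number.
Clique number ω(G) = 3 (lower bound: χ ≥ ω).
The clique on [7, 12, 14] has size 3, forcing χ ≥ 3, and the coloring below uses 3 colors, so χ(G) = 3.
A valid 3-coloring: color 1: [6, 7, 9, 11]; color 2: [8, 10, 13, 14]; color 3: [12].

χ(G) = 3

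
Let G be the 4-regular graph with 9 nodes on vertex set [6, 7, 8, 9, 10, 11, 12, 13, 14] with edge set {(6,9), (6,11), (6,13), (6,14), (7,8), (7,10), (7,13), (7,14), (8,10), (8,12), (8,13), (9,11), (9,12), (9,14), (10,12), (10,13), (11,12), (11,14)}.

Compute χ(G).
Clique number ω(G) = 4 (lower bound: χ ≥ ω).
The clique on [6, 9, 11, 14] has size 4, forcing χ ≥ 4, and the coloring below uses 4 colors, so χ(G) = 4.
A valid 4-coloring: color 1: [10, 11]; color 2: [12, 13, 14]; color 3: [6, 8]; color 4: [7, 9].

χ(G) = 4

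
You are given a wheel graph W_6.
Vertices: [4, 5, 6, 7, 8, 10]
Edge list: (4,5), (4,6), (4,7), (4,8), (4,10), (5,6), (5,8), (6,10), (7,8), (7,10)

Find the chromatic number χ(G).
Clique number ω(G) = 3 (lower bound: χ ≥ ω).
Odd cycle [8, 5, 6, 10, 7] needs 3 colors (χ ≥ 3).
Vertex 4 is adjacent to every vertex of [5, 6, 7, 8, 10], which already need 3 colors among themselves, so 4 needs a new color (χ ≥ 4).
The coloring below uses 4 colors, so χ(G) = 4.
A valid 4-coloring: color 1: [4]; color 2: [8, 10]; color 3: [5, 7]; color 4: [6].

χ(G) = 4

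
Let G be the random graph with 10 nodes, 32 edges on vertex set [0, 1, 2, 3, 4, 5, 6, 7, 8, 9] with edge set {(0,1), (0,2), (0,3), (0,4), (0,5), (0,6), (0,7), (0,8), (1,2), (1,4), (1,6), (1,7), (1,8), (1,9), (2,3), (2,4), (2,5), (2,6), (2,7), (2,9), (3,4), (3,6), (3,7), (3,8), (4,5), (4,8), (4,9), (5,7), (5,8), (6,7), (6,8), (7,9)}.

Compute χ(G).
Clique number ω(G) = 5 (lower bound: χ ≥ ω).
The clique on [0, 1, 2, 6, 7] has size 5, forcing χ ≥ 5, and the coloring below uses 5 colors, so χ(G) = 5.
A valid 5-coloring: color 1: [2, 8]; color 2: [0, 9]; color 3: [4, 7]; color 4: [1, 3, 5]; color 5: [6].

χ(G) = 5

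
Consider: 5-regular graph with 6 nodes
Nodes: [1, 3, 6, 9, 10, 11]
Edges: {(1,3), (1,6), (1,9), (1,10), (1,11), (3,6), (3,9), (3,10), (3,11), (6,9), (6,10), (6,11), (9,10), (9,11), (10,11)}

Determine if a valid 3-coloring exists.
No, G is not 3-colorable

The clique on vertices [1, 3, 6, 9, 10, 11] has size 6 > 3, so it alone needs 6 colors.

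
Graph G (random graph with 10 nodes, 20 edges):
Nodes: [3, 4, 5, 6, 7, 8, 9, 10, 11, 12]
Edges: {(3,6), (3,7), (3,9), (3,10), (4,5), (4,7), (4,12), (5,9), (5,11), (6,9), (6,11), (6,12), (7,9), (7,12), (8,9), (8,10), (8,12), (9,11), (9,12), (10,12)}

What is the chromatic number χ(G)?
χ(G) = 3

Clique number ω(G) = 3 (lower bound: χ ≥ ω).
The clique on [8, 9, 12] has size 3, forcing χ ≥ 3, and the coloring below uses 3 colors, so χ(G) = 3.
A valid 3-coloring: color 1: [4, 9, 10]; color 2: [3, 11, 12]; color 3: [5, 6, 7, 8].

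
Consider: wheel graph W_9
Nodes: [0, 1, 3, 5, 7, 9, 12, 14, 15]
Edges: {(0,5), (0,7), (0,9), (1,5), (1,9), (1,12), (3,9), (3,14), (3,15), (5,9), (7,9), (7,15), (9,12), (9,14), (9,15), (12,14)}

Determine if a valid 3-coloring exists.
Yes, G is 3-colorable

A valid 3-coloring: color 1: [9]; color 2: [3, 5, 7, 12]; color 3: [0, 1, 14, 15].
(χ(G) = 3 ≤ 3.)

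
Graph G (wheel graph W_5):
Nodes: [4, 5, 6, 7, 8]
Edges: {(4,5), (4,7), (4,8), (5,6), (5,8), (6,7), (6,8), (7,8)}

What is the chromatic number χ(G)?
Clique number ω(G) = 3 (lower bound: χ ≥ ω).
The clique on [4, 5, 8] has size 3, forcing χ ≥ 3, and the coloring below uses 3 colors, so χ(G) = 3.
A valid 3-coloring: color 1: [8]; color 2: [5, 7]; color 3: [4, 6].

χ(G) = 3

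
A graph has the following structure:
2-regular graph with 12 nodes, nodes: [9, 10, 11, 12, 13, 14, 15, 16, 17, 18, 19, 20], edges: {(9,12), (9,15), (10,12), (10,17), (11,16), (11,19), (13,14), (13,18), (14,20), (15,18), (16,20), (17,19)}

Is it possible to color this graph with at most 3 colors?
Yes, G is 3-colorable

A valid 3-coloring: color 1: [11, 12, 13, 15, 17, 20]; color 2: [9, 10, 14, 16, 18, 19].
(χ(G) = 2 ≤ 3.)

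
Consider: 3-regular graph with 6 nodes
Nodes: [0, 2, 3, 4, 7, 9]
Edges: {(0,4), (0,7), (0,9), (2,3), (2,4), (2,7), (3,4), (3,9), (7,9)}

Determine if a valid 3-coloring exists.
Yes, G is 3-colorable

A valid 3-coloring: color 1: [2, 9]; color 2: [0, 3]; color 3: [4, 7].
(χ(G) = 3 ≤ 3.)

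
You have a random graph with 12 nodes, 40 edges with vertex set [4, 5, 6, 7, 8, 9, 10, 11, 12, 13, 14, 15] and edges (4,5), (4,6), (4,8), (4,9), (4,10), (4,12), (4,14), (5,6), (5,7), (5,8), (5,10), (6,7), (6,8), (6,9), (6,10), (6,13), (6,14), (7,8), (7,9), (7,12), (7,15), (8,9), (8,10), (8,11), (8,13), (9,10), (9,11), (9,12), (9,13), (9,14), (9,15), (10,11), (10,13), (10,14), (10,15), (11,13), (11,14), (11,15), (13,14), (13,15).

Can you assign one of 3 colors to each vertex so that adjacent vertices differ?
No, G is not 3-colorable

The clique on vertices [4, 6, 8, 9, 10] has size 5 > 3, so it alone needs 5 colors.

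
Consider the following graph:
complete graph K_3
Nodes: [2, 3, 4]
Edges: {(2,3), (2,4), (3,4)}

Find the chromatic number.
Clique number ω(G) = 3 (lower bound: χ ≥ ω).
The clique on [2, 3, 4] has size 3, forcing χ ≥ 3, and the coloring below uses 3 colors, so χ(G) = 3.
A valid 3-coloring: color 1: [3]; color 2: [4]; color 3: [2].

χ(G) = 3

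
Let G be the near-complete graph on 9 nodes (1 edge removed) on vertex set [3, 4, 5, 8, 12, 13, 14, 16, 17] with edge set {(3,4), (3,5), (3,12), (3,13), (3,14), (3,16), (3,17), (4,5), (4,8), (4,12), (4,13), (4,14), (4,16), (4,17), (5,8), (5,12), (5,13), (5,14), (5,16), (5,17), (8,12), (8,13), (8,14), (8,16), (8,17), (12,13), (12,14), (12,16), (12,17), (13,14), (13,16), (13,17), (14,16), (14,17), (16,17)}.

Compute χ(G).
Clique number ω(G) = 8 (lower bound: χ ≥ ω).
The clique on [4, 5, 8, 12, 13, 14, 16, 17] has size 8, forcing χ ≥ 8, and the coloring below uses 8 colors, so χ(G) = 8.
A valid 8-coloring: color 1: [16]; color 2: [14]; color 3: [13]; color 4: [5]; color 5: [4]; color 6: [12]; color 7: [17]; color 8: [3, 8].

χ(G) = 8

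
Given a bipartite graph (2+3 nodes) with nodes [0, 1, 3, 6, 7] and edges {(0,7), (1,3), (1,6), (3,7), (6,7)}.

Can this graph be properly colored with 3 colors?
Yes, G is 3-colorable

A valid 3-coloring: color 1: [1, 7]; color 2: [0, 3, 6].
(χ(G) = 2 ≤ 3.)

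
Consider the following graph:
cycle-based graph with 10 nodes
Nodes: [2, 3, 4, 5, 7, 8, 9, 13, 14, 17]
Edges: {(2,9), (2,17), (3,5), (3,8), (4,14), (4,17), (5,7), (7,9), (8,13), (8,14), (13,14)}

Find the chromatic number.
χ(G) = 3

Clique number ω(G) = 3 (lower bound: χ ≥ ω).
The clique on [8, 13, 14] has size 3, forcing χ ≥ 3, and the coloring below uses 3 colors, so χ(G) = 3.
A valid 3-coloring: color 1: [2, 4, 7, 8]; color 2: [3, 9, 14, 17]; color 3: [5, 13].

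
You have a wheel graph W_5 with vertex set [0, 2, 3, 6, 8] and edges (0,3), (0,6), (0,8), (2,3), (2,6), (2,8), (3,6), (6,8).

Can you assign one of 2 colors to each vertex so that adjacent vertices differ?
The clique on vertices [0, 6, 8] has size 3 > 2, so it alone needs 3 colors.

No, G is not 2-colorable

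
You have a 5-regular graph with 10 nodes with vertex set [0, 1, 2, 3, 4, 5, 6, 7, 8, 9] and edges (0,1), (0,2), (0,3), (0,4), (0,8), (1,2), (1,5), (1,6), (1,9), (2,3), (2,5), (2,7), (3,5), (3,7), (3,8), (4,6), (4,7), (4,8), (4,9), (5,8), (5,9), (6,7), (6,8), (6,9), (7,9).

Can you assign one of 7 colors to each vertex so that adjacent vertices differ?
A valid 7-coloring: color 1: [0, 5, 7]; color 2: [3, 6]; color 3: [2, 8, 9]; color 4: [1, 4].
(χ(G) = 4 ≤ 7.)

Yes, G is 7-colorable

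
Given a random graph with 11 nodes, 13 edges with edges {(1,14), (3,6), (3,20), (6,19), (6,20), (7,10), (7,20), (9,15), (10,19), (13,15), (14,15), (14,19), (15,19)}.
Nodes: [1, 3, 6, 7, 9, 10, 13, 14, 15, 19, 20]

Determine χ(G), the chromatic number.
Clique number ω(G) = 3 (lower bound: χ ≥ ω).
The clique on [3, 6, 20] has size 3, forcing χ ≥ 3, and the coloring below uses 3 colors, so χ(G) = 3.
A valid 3-coloring: color 1: [1, 9, 13, 19, 20]; color 2: [6, 7, 15]; color 3: [3, 10, 14].

χ(G) = 3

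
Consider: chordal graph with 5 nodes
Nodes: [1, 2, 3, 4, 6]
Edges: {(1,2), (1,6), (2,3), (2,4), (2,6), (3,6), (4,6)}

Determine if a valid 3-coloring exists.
Yes, G is 3-colorable

A valid 3-coloring: color 1: [2]; color 2: [6]; color 3: [1, 3, 4].
(χ(G) = 3 ≤ 3.)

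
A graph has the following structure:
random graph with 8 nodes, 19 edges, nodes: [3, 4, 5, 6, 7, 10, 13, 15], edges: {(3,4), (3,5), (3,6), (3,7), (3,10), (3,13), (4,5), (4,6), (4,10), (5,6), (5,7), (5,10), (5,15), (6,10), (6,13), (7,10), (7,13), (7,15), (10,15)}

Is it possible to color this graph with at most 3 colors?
No, G is not 3-colorable

The clique on vertices [3, 4, 5, 6, 10] has size 5 > 3, so it alone needs 5 colors.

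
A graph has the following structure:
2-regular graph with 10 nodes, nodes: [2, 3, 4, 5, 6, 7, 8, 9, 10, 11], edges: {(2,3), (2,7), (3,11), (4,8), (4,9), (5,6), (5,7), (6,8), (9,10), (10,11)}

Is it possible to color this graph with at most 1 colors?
Edge (2,3) forces its endpoints to differ, so 1 color is not enough.

No, G is not 1-colorable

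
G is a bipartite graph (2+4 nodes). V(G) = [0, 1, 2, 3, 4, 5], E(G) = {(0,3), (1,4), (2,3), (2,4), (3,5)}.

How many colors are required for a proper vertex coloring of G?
Clique number ω(G) = 2 (lower bound: χ ≥ ω).
The graph is bipartite (no odd cycle), so 2 colors suffice: χ(G) = 2.
A valid 2-coloring: color 1: [3, 4]; color 2: [0, 1, 2, 5].

χ(G) = 2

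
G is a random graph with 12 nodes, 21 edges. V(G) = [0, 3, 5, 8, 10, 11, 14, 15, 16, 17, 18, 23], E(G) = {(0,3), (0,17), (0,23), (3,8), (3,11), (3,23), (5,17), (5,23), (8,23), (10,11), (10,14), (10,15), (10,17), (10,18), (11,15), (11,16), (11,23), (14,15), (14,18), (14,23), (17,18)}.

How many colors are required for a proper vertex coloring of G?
χ(G) = 4

Clique number ω(G) = 3 (lower bound: χ ≥ ω).
Suppose a proper 3-coloring c exists. The clique [0, 3, 23] takes 3 distinct colors; by symmetry let c(0) = 1, c(3) = 2, c(23) = 3.
- Vertex 11: neighbors [3, 23] already have colors [2, 3] ⇒ c(11) = 1.
- Vertex 8: neighbors [3, 23] already have colors [2, 3] ⇒ c(8) = 1.
- Vertex 10: neighbors [11] already have colors [1]; try each remaining color.
- Case c(10) = 2:
  - Vertex 14: neighbors [10, 23] already have colors [2, 3] ⇒ c(14) = 1.
  - Vertex 17: neighbors [0, 10] already have colors [1, 2] ⇒ c(17) = 3.
  - Vertex 18: neighbors [14, 10, 17] already have colors [1, 2, 3] — all 3 colors blocked. Contradiction.
- Case c(10) = 3:
  - Vertex 17: neighbors [0, 10] already have colors [1, 3] ⇒ c(17) = 2.
  - Vertex 15: neighbors [11, 10] already have colors [1, 3] ⇒ c(15) = 2.
  - Vertex 14: neighbors [15, 10] already have colors [2, 3] ⇒ c(14) = 1.
  - Vertex 18: neighbors [14, 17, 10] already have colors [1, 2, 3] — all 3 colors blocked. Contradiction.
Every case ends in a contradiction, so G has no proper 3-coloring (χ ≥ 4).
The coloring below uses 4 colors, so χ(G) = 4.
A valid 4-coloring: color 1: [10, 16, 23]; color 2: [0, 5, 8, 11, 18]; color 3: [3, 15, 17]; color 4: [14].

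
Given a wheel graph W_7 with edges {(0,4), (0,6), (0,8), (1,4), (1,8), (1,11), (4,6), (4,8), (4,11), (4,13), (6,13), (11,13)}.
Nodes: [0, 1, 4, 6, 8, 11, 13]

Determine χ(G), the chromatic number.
Clique number ω(G) = 3 (lower bound: χ ≥ ω).
The clique on [0, 4, 8] has size 3, forcing χ ≥ 3, and the coloring below uses 3 colors, so χ(G) = 3.
A valid 3-coloring: color 1: [4]; color 2: [6, 8, 11]; color 3: [0, 1, 13].

χ(G) = 3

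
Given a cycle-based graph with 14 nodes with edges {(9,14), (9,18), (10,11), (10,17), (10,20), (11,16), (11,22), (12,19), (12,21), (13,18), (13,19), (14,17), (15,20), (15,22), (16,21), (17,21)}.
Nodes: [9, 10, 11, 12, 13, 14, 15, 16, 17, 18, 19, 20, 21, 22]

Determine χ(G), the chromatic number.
Clique number ω(G) = 2 (lower bound: χ ≥ ω).
Odd cycle [22, 15, 20, 10, 11] needs 3 colors (χ ≥ 3).
The coloring below uses 3 colors, so χ(G) = 3.
A valid 3-coloring: color 1: [10, 14, 18, 19, 21, 22]; color 2: [9, 11, 12, 13, 15, 17]; color 3: [16, 20].

χ(G) = 3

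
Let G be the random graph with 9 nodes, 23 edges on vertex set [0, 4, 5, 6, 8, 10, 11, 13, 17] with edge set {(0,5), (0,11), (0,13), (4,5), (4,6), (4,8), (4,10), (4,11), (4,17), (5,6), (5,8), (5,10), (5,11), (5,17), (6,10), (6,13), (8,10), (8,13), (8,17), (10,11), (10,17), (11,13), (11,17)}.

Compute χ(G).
χ(G) = 5

Clique number ω(G) = 5 (lower bound: χ ≥ ω).
The clique on [4, 5, 8, 10, 17] has size 5, forcing χ ≥ 5, and the coloring below uses 5 colors, so χ(G) = 5.
A valid 5-coloring: color 1: [5, 13]; color 2: [0, 10]; color 3: [6, 8, 11]; color 4: [4]; color 5: [17].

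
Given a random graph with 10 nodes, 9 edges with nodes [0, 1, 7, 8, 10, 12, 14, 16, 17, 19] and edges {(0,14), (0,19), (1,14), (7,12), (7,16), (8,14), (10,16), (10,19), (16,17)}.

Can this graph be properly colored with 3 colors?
A valid 3-coloring: color 1: [12, 14, 16, 19]; color 2: [0, 1, 7, 8, 10, 17].
(χ(G) = 2 ≤ 3.)

Yes, G is 3-colorable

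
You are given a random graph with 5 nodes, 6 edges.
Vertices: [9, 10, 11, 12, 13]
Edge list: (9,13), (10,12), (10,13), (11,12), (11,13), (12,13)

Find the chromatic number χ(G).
χ(G) = 3

Clique number ω(G) = 3 (lower bound: χ ≥ ω).
The clique on [10, 12, 13] has size 3, forcing χ ≥ 3, and the coloring below uses 3 colors, so χ(G) = 3.
A valid 3-coloring: color 1: [13]; color 2: [9, 12]; color 3: [10, 11].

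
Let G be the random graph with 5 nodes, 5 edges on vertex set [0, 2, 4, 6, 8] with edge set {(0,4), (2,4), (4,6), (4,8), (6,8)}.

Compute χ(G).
χ(G) = 3

Clique number ω(G) = 3 (lower bound: χ ≥ ω).
The clique on [4, 6, 8] has size 3, forcing χ ≥ 3, and the coloring below uses 3 colors, so χ(G) = 3.
A valid 3-coloring: color 1: [4]; color 2: [0, 2, 6]; color 3: [8].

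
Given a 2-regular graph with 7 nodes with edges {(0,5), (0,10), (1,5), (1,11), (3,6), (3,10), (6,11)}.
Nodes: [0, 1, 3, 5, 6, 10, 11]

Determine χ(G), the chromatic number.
Clique number ω(G) = 2 (lower bound: χ ≥ ω).
Odd cycle [1, 11, 6, 3, 10, 0, 5] needs 3 colors (χ ≥ 3).
The coloring below uses 3 colors, so χ(G) = 3.
A valid 3-coloring: color 1: [0, 1, 6]; color 2: [5, 10, 11]; color 3: [3].

χ(G) = 3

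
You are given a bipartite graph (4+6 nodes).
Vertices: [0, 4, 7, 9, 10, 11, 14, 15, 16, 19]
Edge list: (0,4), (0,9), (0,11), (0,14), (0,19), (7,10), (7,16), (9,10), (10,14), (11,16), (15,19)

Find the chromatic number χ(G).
χ(G) = 2

Clique number ω(G) = 2 (lower bound: χ ≥ ω).
The graph is bipartite (no odd cycle), so 2 colors suffice: χ(G) = 2.
A valid 2-coloring: color 1: [0, 10, 15, 16]; color 2: [4, 7, 9, 11, 14, 19].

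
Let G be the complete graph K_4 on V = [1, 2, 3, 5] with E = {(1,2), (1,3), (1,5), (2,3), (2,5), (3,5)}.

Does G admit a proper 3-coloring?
The clique on vertices [1, 2, 3, 5] has size 4 > 3, so it alone needs 4 colors.

No, G is not 3-colorable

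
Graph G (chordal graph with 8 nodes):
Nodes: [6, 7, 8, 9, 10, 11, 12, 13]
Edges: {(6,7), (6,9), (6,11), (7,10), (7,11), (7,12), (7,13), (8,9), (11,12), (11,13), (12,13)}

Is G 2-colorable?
No, G is not 2-colorable

The clique on vertices [7, 11, 12, 13] has size 4 > 2, so it alone needs 4 colors.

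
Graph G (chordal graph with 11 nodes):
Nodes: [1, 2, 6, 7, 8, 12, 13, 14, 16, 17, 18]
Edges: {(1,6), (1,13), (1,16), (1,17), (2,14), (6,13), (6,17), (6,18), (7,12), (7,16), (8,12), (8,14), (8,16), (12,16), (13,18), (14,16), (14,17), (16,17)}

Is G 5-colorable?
A valid 5-coloring: color 1: [2, 6, 16]; color 2: [1, 12, 14, 18]; color 3: [7, 8, 13, 17].
(χ(G) = 3 ≤ 5.)

Yes, G is 5-colorable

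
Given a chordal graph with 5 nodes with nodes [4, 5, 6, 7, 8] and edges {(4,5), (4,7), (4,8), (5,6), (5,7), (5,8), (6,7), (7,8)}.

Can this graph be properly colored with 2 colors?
The clique on vertices [4, 5, 7, 8] has size 4 > 2, so it alone needs 4 colors.

No, G is not 2-colorable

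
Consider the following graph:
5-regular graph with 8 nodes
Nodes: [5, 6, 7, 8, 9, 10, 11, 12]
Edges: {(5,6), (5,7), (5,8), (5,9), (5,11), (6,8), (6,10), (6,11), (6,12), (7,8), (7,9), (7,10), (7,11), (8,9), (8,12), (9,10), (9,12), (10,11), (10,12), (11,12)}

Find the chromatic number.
Clique number ω(G) = 4 (lower bound: χ ≥ ω).
The clique on [6, 10, 11, 12] has size 4, forcing χ ≥ 4, and the coloring below uses 4 colors, so χ(G) = 4.
A valid 4-coloring: color 1: [8, 11]; color 2: [5, 10]; color 3: [6, 9]; color 4: [7, 12].

χ(G) = 4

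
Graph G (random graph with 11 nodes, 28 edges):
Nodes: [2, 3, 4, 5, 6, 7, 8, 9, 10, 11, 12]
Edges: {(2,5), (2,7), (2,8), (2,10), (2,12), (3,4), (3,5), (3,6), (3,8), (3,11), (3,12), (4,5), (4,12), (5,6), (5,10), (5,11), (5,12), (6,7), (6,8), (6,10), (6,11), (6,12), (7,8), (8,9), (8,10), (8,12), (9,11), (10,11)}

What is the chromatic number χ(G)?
χ(G) = 4

Clique number ω(G) = 4 (lower bound: χ ≥ ω).
The clique on [3, 6, 8, 12] has size 4, forcing χ ≥ 4, and the coloring below uses 4 colors, so χ(G) = 4.
A valid 4-coloring: color 1: [2, 4, 6, 9]; color 2: [5, 8]; color 3: [3, 7, 10]; color 4: [11, 12].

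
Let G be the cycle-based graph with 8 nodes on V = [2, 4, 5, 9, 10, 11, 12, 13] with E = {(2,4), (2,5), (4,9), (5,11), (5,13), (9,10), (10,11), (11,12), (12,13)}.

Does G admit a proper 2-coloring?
Yes, G is 2-colorable

A valid 2-coloring: color 1: [4, 5, 10, 12]; color 2: [2, 9, 11, 13].
(χ(G) = 2 ≤ 2.)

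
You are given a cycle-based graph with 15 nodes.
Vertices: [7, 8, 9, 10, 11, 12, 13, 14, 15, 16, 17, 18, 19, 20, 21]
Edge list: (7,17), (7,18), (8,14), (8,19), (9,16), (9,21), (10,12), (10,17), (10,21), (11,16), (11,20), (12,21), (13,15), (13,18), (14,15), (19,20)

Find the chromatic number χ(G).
Clique number ω(G) = 3 (lower bound: χ ≥ ω).
The clique on [10, 12, 21] has size 3, forcing χ ≥ 3, and the coloring below uses 3 colors, so χ(G) = 3.
A valid 3-coloring: color 1: [8, 15, 16, 17, 18, 20, 21]; color 2: [7, 9, 10, 11, 13, 14, 19]; color 3: [12].

χ(G) = 3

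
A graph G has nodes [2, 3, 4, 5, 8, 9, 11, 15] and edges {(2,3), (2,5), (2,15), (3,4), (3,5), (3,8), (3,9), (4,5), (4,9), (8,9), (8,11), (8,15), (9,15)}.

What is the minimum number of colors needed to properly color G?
Clique number ω(G) = 3 (lower bound: χ ≥ ω).
The clique on [3, 8, 9] has size 3, forcing χ ≥ 3, and the coloring below uses 3 colors, so χ(G) = 3.
A valid 3-coloring: color 1: [3, 11, 15]; color 2: [2, 4, 8]; color 3: [5, 9].

χ(G) = 3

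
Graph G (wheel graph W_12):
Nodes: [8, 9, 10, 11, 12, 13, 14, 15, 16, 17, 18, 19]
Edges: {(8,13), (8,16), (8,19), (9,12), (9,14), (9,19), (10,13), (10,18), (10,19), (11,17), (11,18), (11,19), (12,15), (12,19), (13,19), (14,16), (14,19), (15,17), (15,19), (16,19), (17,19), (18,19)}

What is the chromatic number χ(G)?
χ(G) = 4

Clique number ω(G) = 3 (lower bound: χ ≥ ω).
Odd cycle [10, 13, 8, 16, 14, 9, 12, 15, 17, 11, 18] needs 3 colors (χ ≥ 3).
Vertex 19 is adjacent to every vertex of [8, 9, 10, 11, 12, 13, 14, 15, 16, 17, 18], which already need 3 colors among themselves, so 19 needs a new color (χ ≥ 4).
The coloring below uses 4 colors, so χ(G) = 4.
A valid 4-coloring: color 1: [19]; color 2: [8, 10, 11, 12, 14]; color 3: [9, 13, 15, 16, 18]; color 4: [17].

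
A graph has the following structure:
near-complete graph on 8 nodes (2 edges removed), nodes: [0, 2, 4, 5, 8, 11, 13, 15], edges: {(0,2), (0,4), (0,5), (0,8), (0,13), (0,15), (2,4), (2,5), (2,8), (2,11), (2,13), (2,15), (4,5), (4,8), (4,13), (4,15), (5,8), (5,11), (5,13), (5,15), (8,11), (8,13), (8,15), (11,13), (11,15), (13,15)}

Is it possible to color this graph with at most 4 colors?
The clique on vertices [0, 2, 4, 5, 8, 13, 15] has size 7 > 4, so it alone needs 7 colors.

No, G is not 4-colorable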